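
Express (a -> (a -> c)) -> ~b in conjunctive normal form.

(a | ~b) & (~c | ~b)

(a -> (a -> c)) -> ~b
⇔ ~(a -> (a -> c)) | ~b   [eliminate ->]
⇔ ~(~a | (a -> c)) | ~b   [eliminate ->]
⇔ ~(~a | ~a | c) | ~b   [eliminate ->]
⇔ (~~a & ~~a & ~c) | ~b   [De Morgan]
⇔ (a & ~~a & ~c) | ~b   [double negation]
⇔ (a & a & ~c) | ~b   [double negation]
⇔ (a | ~b) & (a | ~b) & (~c | ~b)   [distribute | over &]
⇔ (a | ~b) & (~c | ~b)   [simplify]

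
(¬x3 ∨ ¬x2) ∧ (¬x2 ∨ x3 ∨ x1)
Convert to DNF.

(¬x3 ∧ x1) ∨ ¬x2

(¬x3 ∨ ¬x2) ∧ (¬x2 ∨ x3 ∨ x1)
≡ (¬x3 ∧ ¬x2) ∨ (¬x3 ∧ x3) ∨ (¬x3 ∧ x1) ∨ (¬x2 ∧ ¬x2) ∨ (¬x2 ∧ x3) ∨ (¬x2 ∧ x1)   (distribute ∧ over ∨)
≡ (¬x3 ∧ x1) ∨ ¬x2   (simplify)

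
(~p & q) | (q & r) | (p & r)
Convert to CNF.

(~p & q) | (q & r) | (p & r)
⇔ (~p | q | p) & (~p | q | r) & (~p | r | p) & (~p | r | r) & (q | q | p) & (q | q | r) & (q | r | p) & (q | r | r)   (distribute | over &)
⇔ (~p | r) & (q | p) & (q | r)   (simplify)

(~p | r) & (q | p) & (q | r)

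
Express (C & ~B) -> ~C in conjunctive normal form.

~C | B

(C & ~B) -> ~C
≡ ~(C & ~B) | ~C   [eliminate ->]
≡ ~C | ~~B | ~C   [De Morgan]
≡ ~C | B | ~C   [double negation]
≡ ~C | B   [simplify]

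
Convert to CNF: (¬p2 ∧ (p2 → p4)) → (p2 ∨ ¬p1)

(¬p2 ∧ (p2 → p4)) → (p2 ∨ ¬p1)
⇔ ¬(¬p2 ∧ (p2 → p4)) ∨ p2 ∨ ¬p1   — eliminate →
⇔ ¬(¬p2 ∧ (¬p2 ∨ p4)) ∨ p2 ∨ ¬p1   — eliminate →
⇔ ¬¬p2 ∨ ¬(¬p2 ∨ p4) ∨ p2 ∨ ¬p1   — De Morgan
⇔ p2 ∨ ¬(¬p2 ∨ p4) ∨ p2 ∨ ¬p1   — double negation
⇔ p2 ∨ (¬¬p2 ∧ ¬p4) ∨ p2 ∨ ¬p1   — De Morgan
⇔ p2 ∨ (p2 ∧ ¬p4) ∨ p2 ∨ ¬p1   — double negation
⇔ (p2 ∨ p2 ∨ p2 ∨ ¬p1) ∧ (p2 ∨ ¬p4 ∨ p2 ∨ ¬p1)   — distribute ∨ over ∧
⇔ p2 ∨ ¬p1   — simplify

p2 ∨ ¬p1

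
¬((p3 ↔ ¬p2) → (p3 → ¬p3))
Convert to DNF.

¬p2 ∧ p3

¬((p3 ↔ ¬p2) → (p3 → ¬p3))
= ¬(¬(p3 ↔ ¬p2) ∨ (p3 → ¬p3))   [eliminate →]
= ¬(¬((p3 → ¬p2) ∧ (¬p2 → p3)) ∨ (p3 → ¬p3))   [eliminate ↔]
= ¬(¬((¬p3 ∨ ¬p2) ∧ (¬p2 → p3)) ∨ (p3 → ¬p3))   [eliminate →]
= ¬(¬((¬p3 ∨ ¬p2) ∧ (¬¬p2 ∨ p3)) ∨ (p3 → ¬p3))   [eliminate →]
= ¬(¬((¬p3 ∨ ¬p2) ∧ (¬¬p2 ∨ p3)) ∨ ¬p3 ∨ ¬p3)   [eliminate →]
= ¬¬((¬p3 ∨ ¬p2) ∧ (¬¬p2 ∨ p3)) ∧ ¬¬p3 ∧ ¬¬p3   [De Morgan]
= (¬p3 ∨ ¬p2) ∧ (¬¬p2 ∨ p3) ∧ ¬¬p3 ∧ ¬¬p3   [double negation]
= (¬p3 ∨ ¬p2) ∧ (p2 ∨ p3) ∧ ¬¬p3 ∧ ¬¬p3   [double negation]
= (¬p3 ∨ ¬p2) ∧ (p2 ∨ p3) ∧ p3 ∧ ¬¬p3   [double negation]
= (¬p3 ∨ ¬p2) ∧ (p2 ∨ p3) ∧ p3 ∧ p3   [double negation]
= ¬p3 ∧ p2 ∧ p3 ∧ p3 ∨ ¬p3 ∧ p3 ∧ p3 ∧ p3 ∨ ¬p2 ∧ p2 ∧ p3 ∧ p3 ∨ ¬p2 ∧ p3 ∧ p3 ∧ p3   [distribute ∧ over ∨]
= ¬p2 ∧ p3   [simplify]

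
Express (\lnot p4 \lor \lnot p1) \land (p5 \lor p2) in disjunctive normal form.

(\lnot p4 \lor \lnot p1) \land (p5 \lor p2)
⇔ \lnot p4 \land p5 \lor \lnot p4 \land p2 \lor \lnot p1 \land p5 \lor \lnot p1 \land p2   — distribute \land over \lor

\lnot p4 \land p5 \lor \lnot p4 \land p2 \lor \lnot p1 \land p5 \lor \lnot p1 \land p2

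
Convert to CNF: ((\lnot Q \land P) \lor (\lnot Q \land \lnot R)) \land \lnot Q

((\lnot Q \land P) \lor (\lnot Q \land \lnot R)) \land \lnot Q
⇔ (\lnot Q \lor \lnot Q) \land (\lnot Q \lor \lnot R) \land (P \lor \lnot Q) \land (P \lor \lnot R) \land \lnot Q   [distribute \lor over \land]
⇔ \lnot Q \land (P \lor \lnot R)   [simplify]

\lnot Q \land (P \lor \lnot R)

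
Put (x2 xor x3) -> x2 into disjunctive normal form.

(x2 xor x3) -> x2
= ~(x2 xor x3) | x2   (eliminate ->)
= ~((x2 & ~x3) | (~x2 & x3)) | x2   (expand xor)
= (~(x2 & ~x3) & ~(~x2 & x3)) | x2   (De Morgan)
= ((~x2 | ~~x3) & ~(~x2 & x3)) | x2   (De Morgan)
= ((~x2 | x3) & ~(~x2 & x3)) | x2   (double negation)
= ((~x2 | x3) & (~~x2 | ~x3)) | x2   (De Morgan)
= ((~x2 | x3) & (x2 | ~x3)) | x2   (double negation)
= (~x2 & x2) | (~x2 & ~x3) | (x3 & x2) | (x3 & ~x3) | x2   (distribute & over |)
= (~x2 & ~x3) | x2   (simplify)

(~x2 & ~x3) | x2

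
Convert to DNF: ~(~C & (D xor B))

~(~C & (D xor B))
≡ ~(~C & ((D & ~B) | (~D & B)))   [expand xor]
≡ ~~C | ~((D & ~B) | (~D & B))   [De Morgan]
≡ C | ~((D & ~B) | (~D & B))   [double negation]
≡ C | (~(D & ~B) & ~(~D & B))   [De Morgan]
≡ C | ((~D | ~~B) & ~(~D & B))   [De Morgan]
≡ C | ((~D | B) & ~(~D & B))   [double negation]
≡ C | ((~D | B) & (~~D | ~B))   [De Morgan]
≡ C | ((~D | B) & (D | ~B))   [double negation]
≡ C | (~D & D) | (~D & ~B) | (B & D) | (B & ~B)   [distribute & over |]
≡ C | (~D & ~B) | (B & D)   [simplify]

C | (~D & ~B) | (B & D)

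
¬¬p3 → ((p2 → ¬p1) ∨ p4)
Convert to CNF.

¬¬p3 → ((p2 → ¬p1) ∨ p4)
≡ ¬¬¬p3 ∨ (p2 → ¬p1) ∨ p4   (eliminate →)
≡ ¬¬¬p3 ∨ ¬p2 ∨ ¬p1 ∨ p4   (eliminate →)
≡ ¬p3 ∨ ¬p2 ∨ ¬p1 ∨ p4   (double negation)

¬p3 ∨ ¬p2 ∨ ¬p1 ∨ p4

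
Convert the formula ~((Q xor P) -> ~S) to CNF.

~((Q xor P) -> ~S)
= ~(~(Q xor P) | ~S)   [eliminate ->]
= ~(~((Q | P) & ~(Q & P)) | ~S)   [expand xor]
= ~~((Q | P) & ~(Q & P)) & ~~S   [De Morgan]
= (Q | P) & ~(Q & P) & ~~S   [double negation]
= (Q | P) & (~Q | ~P) & ~~S   [De Morgan]
= (Q | P) & (~Q | ~P) & S   [double negation]

(Q | P) & (~Q | ~P) & S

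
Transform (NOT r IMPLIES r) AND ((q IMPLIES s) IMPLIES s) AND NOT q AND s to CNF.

(NOT r IMPLIES r) AND ((q IMPLIES s) IMPLIES s) AND NOT q AND s
≡ (NOT NOT r OR r) AND ((q IMPLIES s) IMPLIES s) AND NOT q AND s   [eliminate IMPLIES]
≡ (NOT NOT r OR r) AND (NOT (q IMPLIES s) OR s) AND NOT q AND s   [eliminate IMPLIES]
≡ (NOT NOT r OR r) AND (NOT (NOT q OR s) OR s) AND NOT q AND s   [eliminate IMPLIES]
≡ (r OR r) AND (NOT (NOT q OR s) OR s) AND NOT q AND s   [double negation]
≡ (r OR r) AND ((NOT NOT q AND NOT s) OR s) AND NOT q AND s   [De Morgan]
≡ (r OR r) AND ((q AND NOT s) OR s) AND NOT q AND s   [double negation]
≡ (r OR r) AND (q OR s) AND (NOT s OR s) AND NOT q AND s   [distribute OR over AND]
≡ r AND NOT q AND s   [simplify]

r AND NOT q AND s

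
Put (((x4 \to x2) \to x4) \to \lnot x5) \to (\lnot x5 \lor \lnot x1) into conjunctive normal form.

x4 \lor \lnot x5 \lor \lnot x1

(((x4 \to x2) \to x4) \to \lnot x5) \to (\lnot x5 \lor \lnot x1)
= \lnot (((x4 \to x2) \to x4) \to \lnot x5) \lor \lnot x5 \lor \lnot x1   (eliminate \to)
= \lnot (\lnot ((x4 \to x2) \to x4) \lor \lnot x5) \lor \lnot x5 \lor \lnot x1   (eliminate \to)
= \lnot (\lnot (\lnot (x4 \to x2) \lor x4) \lor \lnot x5) \lor \lnot x5 \lor \lnot x1   (eliminate \to)
= \lnot (\lnot (\lnot (\lnot x4 \lor x2) \lor x4) \lor \lnot x5) \lor \lnot x5 \lor \lnot x1   (eliminate \to)
= (\lnot \lnot (\lnot (\lnot x4 \lor x2) \lor x4) \land \lnot \lnot x5) \lor \lnot x5 \lor \lnot x1   (De Morgan)
= ((\lnot (\lnot x4 \lor x2) \lor x4) \land \lnot \lnot x5) \lor \lnot x5 \lor \lnot x1   (double negation)
= (((\lnot \lnot x4 \land \lnot x2) \lor x4) \land \lnot \lnot x5) \lor \lnot x5 \lor \lnot x1   (De Morgan)
= (((x4 \land \lnot x2) \lor x4) \land \lnot \lnot x5) \lor \lnot x5 \lor \lnot x1   (double negation)
= (((x4 \land \lnot x2) \lor x4) \land x5) \lor \lnot x5 \lor \lnot x1   (double negation)
= (x4 \lor x4 \lor \lnot x5 \lor \lnot x1) \land (\lnot x2 \lor x4 \lor \lnot x5 \lor \lnot x1) \land (x5 \lor \lnot x5 \lor \lnot x1)   (distribute \lor over \land)
= x4 \lor \lnot x5 \lor \lnot x1   (simplify)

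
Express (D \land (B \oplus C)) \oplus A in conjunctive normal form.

(D \land (B \oplus C)) \oplus A
≡ ((D \land (B \oplus C)) \lor A) \land \lnot (D \land (B \oplus C) \land A)   (expand \oplus)
≡ ((D \land (B \lor C) \land \lnot (B \land C)) \lor A) \land \lnot (D \land (B \oplus C) \land A)   (expand \oplus)
≡ ((D \land (B \lor C) \land \lnot (B \land C)) \lor A) \land \lnot (D \land (B \lor C) \land \lnot (B \land C) \land A)   (expand \oplus)
≡ ((D \land (B \lor C) \land (\lnot B \lor \lnot C)) \lor A) \land \lnot (D \land (B \lor C) \land \lnot (B \land C) \land A)   (De Morgan)
≡ ((D \land (B \lor C) \land (\lnot B \lor \lnot C)) \lor A) \land (\lnot D \lor \lnot (B \lor C) \lor \lnot \lnot (B \land C) \lor \lnot A)   (De Morgan)
≡ ((D \land (B \lor C) \land (\lnot B \lor \lnot C)) \lor A) \land (\lnot D \lor (\lnot B \land \lnot C) \lor \lnot \lnot (B \land C) \lor \lnot A)   (De Morgan)
≡ ((D \land (B \lor C) \land (\lnot B \lor \lnot C)) \lor A) \land (\lnot D \lor (\lnot B \land \lnot C) \lor (B \land C) \lor \lnot A)   (double negation)
≡ (D \lor A) \land (B \lor C \lor A) \land (\lnot B \lor \lnot C \lor A) \land (\lnot D \lor \lnot B \lor B \lor \lnot A) \land (\lnot D \lor \lnot B \lor C \lor \lnot A) \land (\lnot D \lor \lnot C \lor B \lor \lnot A) \land (\lnot D \lor \lnot C \lor C \lor \lnot A)   (distribute \lor over \land)
≡ (D \lor A) \land (B \lor C \lor A) \land (\lnot B \lor \lnot C \lor A) \land (\lnot D \lor \lnot B \lor C \lor \lnot A) \land (\lnot D \lor \lnot C \lor B \lor \lnot A)   (simplify)

(D \lor A) \land (B \lor C \lor A) \land (\lnot B \lor \lnot C \lor A) \land (\lnot D \lor \lnot B \lor C \lor \lnot A) \land (\lnot D \lor \lnot C \lor B \lor \lnot A)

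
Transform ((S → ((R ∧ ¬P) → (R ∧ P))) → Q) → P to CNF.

(¬S ∨ ¬R ∨ P) ∧ (¬Q ∨ P)

((S → ((R ∧ ¬P) → (R ∧ P))) → Q) → P
= ¬((S → ((R ∧ ¬P) → (R ∧ P))) → Q) ∨ P   [eliminate →]
= ¬(¬(S → ((R ∧ ¬P) → (R ∧ P))) ∨ Q) ∨ P   [eliminate →]
= ¬(¬(¬S ∨ ((R ∧ ¬P) → (R ∧ P))) ∨ Q) ∨ P   [eliminate →]
= ¬(¬(¬S ∨ ¬(R ∧ ¬P) ∨ (R ∧ P)) ∨ Q) ∨ P   [eliminate →]
= (¬¬(¬S ∨ ¬(R ∧ ¬P) ∨ (R ∧ P)) ∧ ¬Q) ∨ P   [De Morgan]
= ((¬S ∨ ¬(R ∧ ¬P) ∨ (R ∧ P)) ∧ ¬Q) ∨ P   [double negation]
= ((¬S ∨ ¬R ∨ ¬¬P ∨ (R ∧ P)) ∧ ¬Q) ∨ P   [De Morgan]
= ((¬S ∨ ¬R ∨ P ∨ (R ∧ P)) ∧ ¬Q) ∨ P   [double negation]
= (¬S ∨ ¬R ∨ P ∨ R ∨ P) ∧ (¬S ∨ ¬R ∨ P ∨ P ∨ P) ∧ (¬Q ∨ P)   [distribute ∨ over ∧]
= (¬S ∨ ¬R ∨ P) ∧ (¬Q ∨ P)   [simplify]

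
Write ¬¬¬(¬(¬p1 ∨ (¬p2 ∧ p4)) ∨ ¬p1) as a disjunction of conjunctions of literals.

¬p2 ∧ p4 ∧ p1

¬¬¬(¬(¬p1 ∨ (¬p2 ∧ p4)) ∨ ¬p1)
⇔ ¬(¬(¬p1 ∨ (¬p2 ∧ p4)) ∨ ¬p1)   [double negation]
⇔ ¬¬(¬p1 ∨ (¬p2 ∧ p4)) ∧ ¬¬p1   [De Morgan]
⇔ (¬p1 ∨ (¬p2 ∧ p4)) ∧ ¬¬p1   [double negation]
⇔ (¬p1 ∨ (¬p2 ∧ p4)) ∧ p1   [double negation]
⇔ (¬p1 ∧ p1) ∨ (¬p2 ∧ p4 ∧ p1)   [distribute ∧ over ∨]
⇔ ¬p2 ∧ p4 ∧ p1   [simplify]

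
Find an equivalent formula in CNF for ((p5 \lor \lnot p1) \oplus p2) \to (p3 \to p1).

p1 \lor p2 \lor \lnot p3

((p5 \lor \lnot p1) \oplus p2) \to (p3 \to p1)
≡ \lnot ((p5 \lor \lnot p1) \oplus p2) \lor (p3 \to p1)   [eliminate \to]
≡ \lnot ((p5 \lor \lnot p1 \lor p2) \land \lnot ((p5 \lor \lnot p1) \land p2)) \lor (p3 \to p1)   [expand \oplus]
≡ \lnot ((p5 \lor \lnot p1 \lor p2) \land \lnot ((p5 \lor \lnot p1) \land p2)) \lor \lnot p3 \lor p1   [eliminate \to]
≡ \lnot (p5 \lor \lnot p1 \lor p2) \lor \lnot \lnot ((p5 \lor \lnot p1) \land p2) \lor \lnot p3 \lor p1   [De Morgan]
≡ (\lnot p5 \land \lnot \lnot p1 \land \lnot p2) \lor \lnot \lnot ((p5 \lor \lnot p1) \land p2) \lor \lnot p3 \lor p1   [De Morgan]
≡ (\lnot p5 \land p1 \land \lnot p2) \lor \lnot \lnot ((p5 \lor \lnot p1) \land p2) \lor \lnot p3 \lor p1   [double negation]
≡ (\lnot p5 \land p1 \land \lnot p2) \lor ((p5 \lor \lnot p1) \land p2) \lor \lnot p3 \lor p1   [double negation]
≡ (\lnot p5 \lor p5 \lor \lnot p1 \lor \lnot p3 \lor p1) \land (\lnot p5 \lor p2 \lor \lnot p3 \lor p1) \land (p1 \lor p5 \lor \lnot p1 \lor \lnot p3 \lor p1) \land (p1 \lor p2 \lor \lnot p3 \lor p1) \land (\lnot p2 \lor p5 \lor \lnot p1 \lor \lnot p3 \lor p1) \land (\lnot p2 \lor p2 \lor \lnot p3 \lor p1)   [distribute \lor over \land]
≡ p1 \lor p2 \lor \lnot p3   [simplify]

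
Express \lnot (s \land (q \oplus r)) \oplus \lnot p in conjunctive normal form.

(\lnot s \lor \lnot q \lor r \lor \lnot p) \land (\lnot s \lor \lnot r \lor q \lor \lnot p) \land (s \lor p) \land (q \lor r \lor p) \land (\lnot q \lor \lnot r \lor p)

\lnot (s \land (q \oplus r)) \oplus \lnot p
⇔ (\lnot (s \land (q \oplus r)) \lor \lnot p) \land \lnot (\lnot (s \land (q \oplus r)) \land \lnot p)   [expand \oplus]
⇔ (\lnot (s \land (q \lor r) \land \lnot (q \land r)) \lor \lnot p) \land \lnot (\lnot (s \land (q \oplus r)) \land \lnot p)   [expand \oplus]
⇔ (\lnot (s \land (q \lor r) \land \lnot (q \land r)) \lor \lnot p) \land \lnot (\lnot (s \land (q \lor r) \land \lnot (q \land r)) \land \lnot p)   [expand \oplus]
⇔ (\lnot s \lor \lnot (q \lor r) \lor \lnot \lnot (q \land r) \lor \lnot p) \land \lnot (\lnot (s \land (q \lor r) \land \lnot (q \land r)) \land \lnot p)   [De Morgan]
⇔ (\lnot s \lor (\lnot q \land \lnot r) \lor \lnot \lnot (q \land r) \lor \lnot p) \land \lnot (\lnot (s \land (q \lor r) \land \lnot (q \land r)) \land \lnot p)   [De Morgan]
⇔ (\lnot s \lor (\lnot q \land \lnot r) \lor (q \land r) \lor \lnot p) \land \lnot (\lnot (s \land (q \lor r) \land \lnot (q \land r)) \land \lnot p)   [double negation]
⇔ (\lnot s \lor (\lnot q \land \lnot r) \lor (q \land r) \lor \lnot p) \land (\lnot \lnot (s \land (q \lor r) \land \lnot (q \land r)) \lor \lnot \lnot p)   [De Morgan]
⇔ (\lnot s \lor (\lnot q \land \lnot r) \lor (q \land r) \lor \lnot p) \land ((s \land (q \lor r) \land \lnot (q \land r)) \lor \lnot \lnot p)   [double negation]
⇔ (\lnot s \lor (\lnot q \land \lnot r) \lor (q \land r) \lor \lnot p) \land ((s \land (q \lor r) \land (\lnot q \lor \lnot r)) \lor \lnot \lnot p)   [De Morgan]
⇔ (\lnot s \lor (\lnot q \land \lnot r) \lor (q \land r) \lor \lnot p) \land ((s \land (q \lor r) \land (\lnot q \lor \lnot r)) \lor p)   [double negation]
⇔ (\lnot s \lor \lnot q \lor q \lor \lnot p) \land (\lnot s \lor \lnot q \lor r \lor \lnot p) \land (\lnot s \lor \lnot r \lor q \lor \lnot p) \land (\lnot s \lor \lnot r \lor r \lor \lnot p) \land (s \lor p) \land (q \lor r \lor p) \land (\lnot q \lor \lnot r \lor p)   [distribute \lor over \land]
⇔ (\lnot s \lor \lnot q \lor r \lor \lnot p) \land (\lnot s \lor \lnot r \lor q \lor \lnot p) \land (s \lor p) \land (q \lor r \lor p) \land (\lnot q \lor \lnot r \lor p)   [simplify]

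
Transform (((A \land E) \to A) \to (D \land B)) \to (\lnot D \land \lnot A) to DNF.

(((A \land E) \to A) \to (D \land B)) \to (\lnot D \land \lnot A)
≡ \lnot (((A \land E) \to A) \to (D \land B)) \lor (\lnot D \land \lnot A)   (eliminate \to)
≡ \lnot (\lnot ((A \land E) \to A) \lor (D \land B)) \lor (\lnot D \land \lnot A)   (eliminate \to)
≡ \lnot (\lnot (\lnot (A \land E) \lor A) \lor (D \land B)) \lor (\lnot D \land \lnot A)   (eliminate \to)
≡ (\lnot \lnot (\lnot (A \land E) \lor A) \land \lnot (D \land B)) \lor (\lnot D \land \lnot A)   (De Morgan)
≡ ((\lnot (A \land E) \lor A) \land \lnot (D \land B)) \lor (\lnot D \land \lnot A)   (double negation)
≡ ((\lnot A \lor \lnot E \lor A) \land \lnot (D \land B)) \lor (\lnot D \land \lnot A)   (De Morgan)
≡ ((\lnot A \lor \lnot E \lor A) \land (\lnot D \lor \lnot B)) \lor (\lnot D \land \lnot A)   (De Morgan)
≡ (\lnot A \land \lnot D) \lor (\lnot A \land \lnot B) \lor (\lnot E \land \lnot D) \lor (\lnot E \land \lnot B) \lor (A \land \lnot D) \lor (A \land \lnot B) \lor (\lnot D \land \lnot A)   (distribute \land over \lor)
≡ (\lnot A \land \lnot D) \lor (\lnot A \land \lnot B) \lor (\lnot E \land \lnot D) \lor (\lnot E \land \lnot B) \lor (A \land \lnot D) \lor (A \land \lnot B)   (simplify)

(\lnot A \land \lnot D) \lor (\lnot A \land \lnot B) \lor (\lnot E \land \lnot D) \lor (\lnot E \land \lnot B) \lor (A \land \lnot D) \lor (A \land \lnot B)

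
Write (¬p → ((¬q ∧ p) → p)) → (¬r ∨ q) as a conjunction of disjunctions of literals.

(¬p → ((¬q ∧ p) → p)) → (¬r ∨ q)
⇔ ¬(¬p → ((¬q ∧ p) → p)) ∨ ¬r ∨ q   — eliminate →
⇔ ¬(¬¬p ∨ ((¬q ∧ p) → p)) ∨ ¬r ∨ q   — eliminate →
⇔ ¬(¬¬p ∨ ¬(¬q ∧ p) ∨ p) ∨ ¬r ∨ q   — eliminate →
⇔ (¬¬¬p ∧ ¬¬(¬q ∧ p) ∧ ¬p) ∨ ¬r ∨ q   — De Morgan
⇔ (¬p ∧ ¬¬(¬q ∧ p) ∧ ¬p) ∨ ¬r ∨ q   — double negation
⇔ (¬p ∧ ¬q ∧ p ∧ ¬p) ∨ ¬r ∨ q   — double negation
⇔ (¬p ∨ ¬r ∨ q) ∧ (¬q ∨ ¬r ∨ q) ∧ (p ∨ ¬r ∨ q) ∧ (¬p ∨ ¬r ∨ q)   — distribute ∨ over ∧
⇔ (¬p ∨ ¬r ∨ q) ∧ (p ∨ ¬r ∨ q)   — simplify

(¬p ∨ ¬r ∨ q) ∧ (p ∨ ¬r ∨ q)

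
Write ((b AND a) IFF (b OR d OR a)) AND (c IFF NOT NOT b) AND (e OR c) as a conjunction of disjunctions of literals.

(NOT b OR a) AND (NOT d OR b) AND (NOT d OR a) AND (NOT a OR b) AND (NOT c OR b) AND (NOT b OR c) AND (e OR c)

((b AND a) IFF (b OR d OR a)) AND (c IFF NOT NOT b) AND (e OR c)
≡ ((b AND a) IMPLIES (b OR d OR a)) AND ((b OR d OR a) IMPLIES (b AND a)) AND (c IFF NOT NOT b) AND (e OR c)   [eliminate IFF]
≡ (NOT (b AND a) OR b OR d OR a) AND ((b OR d OR a) IMPLIES (b AND a)) AND (c IFF NOT NOT b) AND (e OR c)   [eliminate IMPLIES]
≡ (NOT (b AND a) OR b OR d OR a) AND (NOT (b OR d OR a) OR (b AND a)) AND (c IFF NOT NOT b) AND (e OR c)   [eliminate IMPLIES]
≡ (NOT (b AND a) OR b OR d OR a) AND (NOT (b OR d OR a) OR (b AND a)) AND (c IMPLIES NOT NOT b) AND (NOT NOT b IMPLIES c) AND (e OR c)   [eliminate IFF]
≡ (NOT (b AND a) OR b OR d OR a) AND (NOT (b OR d OR a) OR (b AND a)) AND (NOT c OR NOT NOT b) AND (NOT NOT b IMPLIES c) AND (e OR c)   [eliminate IMPLIES]
≡ (NOT (b AND a) OR b OR d OR a) AND (NOT (b OR d OR a) OR (b AND a)) AND (NOT c OR NOT NOT b) AND (NOT NOT NOT b OR c) AND (e OR c)   [eliminate IMPLIES]
≡ (NOT b OR NOT a OR b OR d OR a) AND (NOT (b OR d OR a) OR (b AND a)) AND (NOT c OR NOT NOT b) AND (NOT NOT NOT b OR c) AND (e OR c)   [De Morgan]
≡ (NOT b OR NOT a OR b OR d OR a) AND ((NOT b AND NOT d AND NOT a) OR (b AND a)) AND (NOT c OR NOT NOT b) AND (NOT NOT NOT b OR c) AND (e OR c)   [De Morgan]
≡ (NOT b OR NOT a OR b OR d OR a) AND ((NOT b AND NOT d AND NOT a) OR (b AND a)) AND (NOT c OR b) AND (NOT NOT NOT b OR c) AND (e OR c)   [double negation]
≡ (NOT b OR NOT a OR b OR d OR a) AND ((NOT b AND NOT d AND NOT a) OR (b AND a)) AND (NOT c OR b) AND (NOT b OR c) AND (e OR c)   [double negation]
≡ (NOT b OR NOT a OR b OR d OR a) AND (NOT b OR b) AND (NOT b OR a) AND (NOT d OR b) AND (NOT d OR a) AND (NOT a OR b) AND (NOT a OR a) AND (NOT c OR b) AND (NOT b OR c) AND (e OR c)   [distribute OR over AND]
≡ (NOT b OR a) AND (NOT d OR b) AND (NOT d OR a) AND (NOT a OR b) AND (NOT c OR b) AND (NOT b OR c) AND (e OR c)   [simplify]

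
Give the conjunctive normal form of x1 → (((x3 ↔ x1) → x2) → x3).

¬x1 ∨ x3

x1 → (((x3 ↔ x1) → x2) → x3)
≡ ¬x1 ∨ (((x3 ↔ x1) → x2) → x3)   — eliminate →
≡ ¬x1 ∨ ¬((x3 ↔ x1) → x2) ∨ x3   — eliminate →
≡ ¬x1 ∨ ¬(¬(x3 ↔ x1) ∨ x2) ∨ x3   — eliminate →
≡ ¬x1 ∨ ¬(¬((x3 → x1) ∧ (x1 → x3)) ∨ x2) ∨ x3   — eliminate ↔
≡ ¬x1 ∨ ¬(¬((¬x3 ∨ x1) ∧ (x1 → x3)) ∨ x2) ∨ x3   — eliminate →
≡ ¬x1 ∨ ¬(¬((¬x3 ∨ x1) ∧ (¬x1 ∨ x3)) ∨ x2) ∨ x3   — eliminate →
≡ ¬x1 ∨ (¬¬((¬x3 ∨ x1) ∧ (¬x1 ∨ x3)) ∧ ¬x2) ∨ x3   — De Morgan
≡ ¬x1 ∨ ((¬x3 ∨ x1) ∧ (¬x1 ∨ x3) ∧ ¬x2) ∨ x3   — double negation
≡ (¬x1 ∨ ¬x3 ∨ x1 ∨ x3) ∧ (¬x1 ∨ ¬x1 ∨ x3 ∨ x3) ∧ (¬x1 ∨ ¬x2 ∨ x3)   — distribute ∨ over ∧
≡ ¬x1 ∨ x3   — simplify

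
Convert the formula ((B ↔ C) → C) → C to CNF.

¬B ∨ C

((B ↔ C) → C) → C
≡ ¬((B ↔ C) → C) ∨ C   [eliminate →]
≡ ¬(¬(B ↔ C) ∨ C) ∨ C   [eliminate →]
≡ ¬(¬((B → C) ∧ (C → B)) ∨ C) ∨ C   [eliminate ↔]
≡ ¬(¬((¬B ∨ C) ∧ (C → B)) ∨ C) ∨ C   [eliminate →]
≡ ¬(¬((¬B ∨ C) ∧ (¬C ∨ B)) ∨ C) ∨ C   [eliminate →]
≡ (¬¬((¬B ∨ C) ∧ (¬C ∨ B)) ∧ ¬C) ∨ C   [De Morgan]
≡ ((¬B ∨ C) ∧ (¬C ∨ B) ∧ ¬C) ∨ C   [double negation]
≡ (¬B ∨ C ∨ C) ∧ (¬C ∨ B ∨ C) ∧ (¬C ∨ C)   [distribute ∨ over ∧]
≡ ¬B ∨ C   [simplify]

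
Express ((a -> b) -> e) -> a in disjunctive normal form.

(~a & ~e) | (b & ~e) | a

((a -> b) -> e) -> a
≡ ~((a -> b) -> e) | a   [eliminate ->]
≡ ~(~(a -> b) | e) | a   [eliminate ->]
≡ ~(~(~a | b) | e) | a   [eliminate ->]
≡ (~~(~a | b) & ~e) | a   [De Morgan]
≡ ((~a | b) & ~e) | a   [double negation]
≡ (~a & ~e) | (b & ~e) | a   [distribute & over |]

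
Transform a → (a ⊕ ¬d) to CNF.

¬a ∨ d

a → (a ⊕ ¬d)
⇔ ¬a ∨ (a ⊕ ¬d)   — eliminate →
⇔ ¬a ∨ ((a ∨ ¬d) ∧ ¬(a ∧ ¬d))   — expand ⊕
⇔ ¬a ∨ ((a ∨ ¬d) ∧ (¬a ∨ ¬¬d))   — De Morgan
⇔ ¬a ∨ ((a ∨ ¬d) ∧ (¬a ∨ d))   — double negation
⇔ (¬a ∨ a ∨ ¬d) ∧ (¬a ∨ ¬a ∨ d)   — distribute ∨ over ∧
⇔ ¬a ∨ d   — simplify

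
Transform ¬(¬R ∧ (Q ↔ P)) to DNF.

R ∨ (Q ∧ ¬P) ∨ (P ∧ ¬Q)

¬(¬R ∧ (Q ↔ P))
≡ ¬(¬R ∧ (Q → P) ∧ (P → Q))   — eliminate ↔
≡ ¬(¬R ∧ (¬Q ∨ P) ∧ (P → Q))   — eliminate →
≡ ¬(¬R ∧ (¬Q ∨ P) ∧ (¬P ∨ Q))   — eliminate →
≡ ¬¬R ∨ ¬(¬Q ∨ P) ∨ ¬(¬P ∨ Q)   — De Morgan
≡ R ∨ ¬(¬Q ∨ P) ∨ ¬(¬P ∨ Q)   — double negation
≡ R ∨ (¬¬Q ∧ ¬P) ∨ ¬(¬P ∨ Q)   — De Morgan
≡ R ∨ (Q ∧ ¬P) ∨ ¬(¬P ∨ Q)   — double negation
≡ R ∨ (Q ∧ ¬P) ∨ (¬¬P ∧ ¬Q)   — De Morgan
≡ R ∨ (Q ∧ ¬P) ∨ (P ∧ ¬Q)   — double negation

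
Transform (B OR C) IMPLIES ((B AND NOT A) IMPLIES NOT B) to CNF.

(B OR C) IMPLIES ((B AND NOT A) IMPLIES NOT B)
≡ NOT (B OR C) OR ((B AND NOT A) IMPLIES NOT B)   — eliminate IMPLIES
≡ NOT (B OR C) OR NOT (B AND NOT A) OR NOT B   — eliminate IMPLIES
≡ (NOT B AND NOT C) OR NOT (B AND NOT A) OR NOT B   — De Morgan
≡ (NOT B AND NOT C) OR NOT B OR NOT NOT A OR NOT B   — De Morgan
≡ (NOT B AND NOT C) OR NOT B OR A OR NOT B   — double negation
≡ (NOT B OR NOT B OR A OR NOT B) AND (NOT C OR NOT B OR A OR NOT B)   — distribute OR over AND
≡ NOT B OR A   — simplify

NOT B OR A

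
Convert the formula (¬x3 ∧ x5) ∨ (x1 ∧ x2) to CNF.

(¬x3 ∨ x1) ∧ (¬x3 ∨ x2) ∧ (x5 ∨ x1) ∧ (x5 ∨ x2)

(¬x3 ∧ x5) ∨ (x1 ∧ x2)
≡ (¬x3 ∨ x1) ∧ (¬x3 ∨ x2) ∧ (x5 ∨ x1) ∧ (x5 ∨ x2)   (distribute ∨ over ∧)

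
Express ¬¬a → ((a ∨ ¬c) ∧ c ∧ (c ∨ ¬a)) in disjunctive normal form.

¬a ∨ (a ∧ c)

¬¬a → ((a ∨ ¬c) ∧ c ∧ (c ∨ ¬a))
≡ ¬¬¬a ∨ ((a ∨ ¬c) ∧ c ∧ (c ∨ ¬a))   [eliminate →]
≡ ¬a ∨ ((a ∨ ¬c) ∧ c ∧ (c ∨ ¬a))   [double negation]
≡ ¬a ∨ (a ∧ c ∧ c) ∨ (a ∧ c ∧ ¬a) ∨ (¬c ∧ c ∧ c) ∨ (¬c ∧ c ∧ ¬a)   [distribute ∧ over ∨]
≡ ¬a ∨ (a ∧ c)   [simplify]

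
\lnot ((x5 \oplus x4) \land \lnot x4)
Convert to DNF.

(\lnot x5 \land \lnot x4) \lor x4

\lnot ((x5 \oplus x4) \land \lnot x4)
⇔ \lnot (((x5 \land \lnot x4) \lor (\lnot x5 \land x4)) \land \lnot x4)
⇔ \lnot ((x5 \land \lnot x4) \lor (\lnot x5 \land x4)) \lor \lnot \lnot x4
⇔ (\lnot (x5 \land \lnot x4) \land \lnot (\lnot x5 \land x4)) \lor \lnot \lnot x4
⇔ ((\lnot x5 \lor \lnot \lnot x4) \land \lnot (\lnot x5 \land x4)) \lor \lnot \lnot x4
⇔ ((\lnot x5 \lor x4) \land \lnot (\lnot x5 \land x4)) \lor \lnot \lnot x4
⇔ ((\lnot x5 \lor x4) \land (\lnot \lnot x5 \lor \lnot x4)) \lor \lnot \lnot x4
⇔ ((\lnot x5 \lor x4) \land (x5 \lor \lnot x4)) \lor \lnot \lnot x4
⇔ ((\lnot x5 \lor x4) \land (x5 \lor \lnot x4)) \lor x4
⇔ (\lnot x5 \land x5) \lor (\lnot x5 \land \lnot x4) \lor (x4 \land x5) \lor (x4 \land \lnot x4) \lor x4
⇔ (\lnot x5 \land \lnot x4) \lor x4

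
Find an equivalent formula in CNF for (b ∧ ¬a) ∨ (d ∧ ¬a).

(b ∨ d) ∧ ¬a

(b ∧ ¬a) ∨ (d ∧ ¬a)
≡ (b ∨ d) ∧ (b ∨ ¬a) ∧ (¬a ∨ d) ∧ (¬a ∨ ¬a)   (distribute ∨ over ∧)
≡ (b ∨ d) ∧ ¬a   (simplify)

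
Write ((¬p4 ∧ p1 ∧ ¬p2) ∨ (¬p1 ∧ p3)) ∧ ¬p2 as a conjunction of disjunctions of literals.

(¬p4 ∨ ¬p1) ∧ (¬p4 ∨ p3) ∧ (p1 ∨ p3) ∧ ¬p2

((¬p4 ∧ p1 ∧ ¬p2) ∨ (¬p1 ∧ p3)) ∧ ¬p2
= (¬p4 ∨ ¬p1) ∧ (¬p4 ∨ p3) ∧ (p1 ∨ ¬p1) ∧ (p1 ∨ p3) ∧ (¬p2 ∨ ¬p1) ∧ (¬p2 ∨ p3) ∧ ¬p2
= (¬p4 ∨ ¬p1) ∧ (¬p4 ∨ p3) ∧ (p1 ∨ p3) ∧ ¬p2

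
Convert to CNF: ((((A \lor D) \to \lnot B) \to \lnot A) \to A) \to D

\lnot A \lor D

((((A \lor D) \to \lnot B) \to \lnot A) \to A) \to D
≡ \lnot ((((A \lor D) \to \lnot B) \to \lnot A) \to A) \lor D   (eliminate \to)
≡ \lnot (\lnot (((A \lor D) \to \lnot B) \to \lnot A) \lor A) \lor D   (eliminate \to)
≡ \lnot (\lnot (\lnot ((A \lor D) \to \lnot B) \lor \lnot A) \lor A) \lor D   (eliminate \to)
≡ \lnot (\lnot (\lnot (\lnot (A \lor D) \lor \lnot B) \lor \lnot A) \lor A) \lor D   (eliminate \to)
≡ (\lnot \lnot (\lnot (\lnot (A \lor D) \lor \lnot B) \lor \lnot A) \land \lnot A) \lor D   (De Morgan)
≡ ((\lnot (\lnot (A \lor D) \lor \lnot B) \lor \lnot A) \land \lnot A) \lor D   (double negation)
≡ (((\lnot \lnot (A \lor D) \land \lnot \lnot B) \lor \lnot A) \land \lnot A) \lor D   (De Morgan)
≡ ((((A \lor D) \land \lnot \lnot B) \lor \lnot A) \land \lnot A) \lor D   (double negation)
≡ ((((A \lor D) \land B) \lor \lnot A) \land \lnot A) \lor D   (double negation)
≡ (A \lor D \lor \lnot A \lor D) \land (B \lor \lnot A \lor D) \land (\lnot A \lor D)   (distribute \lor over \land)
≡ \lnot A \lor D   (simplify)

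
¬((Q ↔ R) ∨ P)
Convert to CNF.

(Q ∨ R) ∧ (¬R ∨ ¬Q) ∧ ¬P

¬((Q ↔ R) ∨ P)
≡ ¬((Q → R) ∧ (R → Q) ∨ P)   [eliminate ↔]
≡ ¬((¬Q ∨ R) ∧ (R → Q) ∨ P)   [eliminate →]
≡ ¬((¬Q ∨ R) ∧ (¬R ∨ Q) ∨ P)   [eliminate →]
≡ ¬((¬Q ∨ R) ∧ (¬R ∨ Q)) ∧ ¬P   [De Morgan]
≡ (¬(¬Q ∨ R) ∨ ¬(¬R ∨ Q)) ∧ ¬P   [De Morgan]
≡ (¬¬Q ∧ ¬R ∨ ¬(¬R ∨ Q)) ∧ ¬P   [De Morgan]
≡ (Q ∧ ¬R ∨ ¬(¬R ∨ Q)) ∧ ¬P   [double negation]
≡ (Q ∧ ¬R ∨ ¬¬R ∧ ¬Q) ∧ ¬P   [De Morgan]
≡ (Q ∧ ¬R ∨ R ∧ ¬Q) ∧ ¬P   [double negation]
≡ (Q ∨ R) ∧ (Q ∨ ¬Q) ∧ (¬R ∨ R) ∧ (¬R ∨ ¬Q) ∧ ¬P   [distribute ∨ over ∧]
≡ (Q ∨ R) ∧ (¬R ∨ ¬Q) ∧ ¬P   [simplify]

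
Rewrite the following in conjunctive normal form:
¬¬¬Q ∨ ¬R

¬¬¬Q ∨ ¬R
≡ ¬Q ∨ ¬R   [double negation]

¬Q ∨ ¬R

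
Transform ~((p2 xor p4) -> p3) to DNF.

~((p2 xor p4) -> p3)
= ~(~(p2 xor p4) | p3)   — eliminate ->
= ~(~((p2 & ~p4) | (~p2 & p4)) | p3)   — expand xor
= ~~((p2 & ~p4) | (~p2 & p4)) & ~p3   — De Morgan
= ((p2 & ~p4) | (~p2 & p4)) & ~p3   — double negation
= (p2 & ~p4 & ~p3) | (~p2 & p4 & ~p3)   — distribute & over |

(p2 & ~p4 & ~p3) | (~p2 & p4 & ~p3)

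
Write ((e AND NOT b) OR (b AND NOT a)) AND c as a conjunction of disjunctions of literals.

((e AND NOT b) OR (b AND NOT a)) AND c
= (e OR b) AND (e OR NOT a) AND (NOT b OR b) AND (NOT b OR NOT a) AND c   [distribute OR over AND]
= (e OR b) AND (e OR NOT a) AND (NOT b OR NOT a) AND c   [simplify]

(e OR b) AND (e OR NOT a) AND (NOT b OR NOT a) AND c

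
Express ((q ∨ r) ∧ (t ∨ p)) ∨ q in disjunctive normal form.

(r ∧ t) ∨ (r ∧ p) ∨ q

((q ∨ r) ∧ (t ∨ p)) ∨ q
⇔ (q ∧ t) ∨ (q ∧ p) ∨ (r ∧ t) ∨ (r ∧ p) ∨ q   [distribute ∧ over ∨]
⇔ (r ∧ t) ∨ (r ∧ p) ∨ q   [simplify]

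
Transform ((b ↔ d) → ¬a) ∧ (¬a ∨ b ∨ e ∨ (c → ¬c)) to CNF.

(b ∨ d ∨ ¬a) ∧ (¬d ∨ ¬b ∨ ¬a) ∧ (¬a ∨ b ∨ e ∨ ¬c)

((b ↔ d) → ¬a) ∧ (¬a ∨ b ∨ e ∨ (c → ¬c))
= (¬(b ↔ d) ∨ ¬a) ∧ (¬a ∨ b ∨ e ∨ (c → ¬c))   (eliminate →)
= (¬((b → d) ∧ (d → b)) ∨ ¬a) ∧ (¬a ∨ b ∨ e ∨ (c → ¬c))   (eliminate ↔)
= (¬((¬b ∨ d) ∧ (d → b)) ∨ ¬a) ∧ (¬a ∨ b ∨ e ∨ (c → ¬c))   (eliminate →)
= (¬((¬b ∨ d) ∧ (¬d ∨ b)) ∨ ¬a) ∧ (¬a ∨ b ∨ e ∨ (c → ¬c))   (eliminate →)
= (¬((¬b ∨ d) ∧ (¬d ∨ b)) ∨ ¬a) ∧ (¬a ∨ b ∨ e ∨ ¬c ∨ ¬c)   (eliminate →)
= (¬(¬b ∨ d) ∨ ¬(¬d ∨ b) ∨ ¬a) ∧ (¬a ∨ b ∨ e ∨ ¬c ∨ ¬c)   (De Morgan)
= ((¬¬b ∧ ¬d) ∨ ¬(¬d ∨ b) ∨ ¬a) ∧ (¬a ∨ b ∨ e ∨ ¬c ∨ ¬c)   (De Morgan)
= ((b ∧ ¬d) ∨ ¬(¬d ∨ b) ∨ ¬a) ∧ (¬a ∨ b ∨ e ∨ ¬c ∨ ¬c)   (double negation)
= ((b ∧ ¬d) ∨ (¬¬d ∧ ¬b) ∨ ¬a) ∧ (¬a ∨ b ∨ e ∨ ¬c ∨ ¬c)   (De Morgan)
= ((b ∧ ¬d) ∨ (d ∧ ¬b) ∨ ¬a) ∧ (¬a ∨ b ∨ e ∨ ¬c ∨ ¬c)   (double negation)
= (b ∨ d ∨ ¬a) ∧ (b ∨ ¬b ∨ ¬a) ∧ (¬d ∨ d ∨ ¬a) ∧ (¬d ∨ ¬b ∨ ¬a) ∧ (¬a ∨ b ∨ e ∨ ¬c ∨ ¬c)   (distribute ∨ over ∧)
= (b ∨ d ∨ ¬a) ∧ (¬d ∨ ¬b ∨ ¬a) ∧ (¬a ∨ b ∨ e ∨ ¬c)   (simplify)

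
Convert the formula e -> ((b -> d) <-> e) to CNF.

e -> ((b -> d) <-> e)
= ~e | ((b -> d) <-> e)   — eliminate ->
= ~e | (((b -> d) -> e) & (e -> (b -> d)))   — eliminate <->
= ~e | ((~(b -> d) | e) & (e -> (b -> d)))   — eliminate ->
= ~e | ((~(~b | d) | e) & (e -> (b -> d)))   — eliminate ->
= ~e | ((~(~b | d) | e) & (~e | (b -> d)))   — eliminate ->
= ~e | ((~(~b | d) | e) & (~e | ~b | d))   — eliminate ->
= ~e | (((~~b & ~d) | e) & (~e | ~b | d))   — De Morgan
= ~e | (((b & ~d) | e) & (~e | ~b | d))   — double negation
= (~e | b | e) & (~e | ~d | e) & (~e | ~e | ~b | d)   — distribute | over &
= ~e | ~b | d   — simplify

~e | ~b | d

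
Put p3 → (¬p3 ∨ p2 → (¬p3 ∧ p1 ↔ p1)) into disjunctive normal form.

¬p3 ∨ p3 ∧ ¬p2 ∨ ¬p1

p3 → (¬p3 ∨ p2 → (¬p3 ∧ p1 ↔ p1))
≡ ¬p3 ∨ (¬p3 ∨ p2 → (¬p3 ∧ p1 ↔ p1))   — eliminate →
≡ ¬p3 ∨ ¬(¬p3 ∨ p2) ∨ (¬p3 ∧ p1 ↔ p1)   — eliminate →
≡ ¬p3 ∨ ¬(¬p3 ∨ p2) ∨ (¬p3 ∧ p1 → p1) ∧ (p1 → ¬p3 ∧ p1)   — eliminate ↔
≡ ¬p3 ∨ ¬(¬p3 ∨ p2) ∨ (¬(¬p3 ∧ p1) ∨ p1) ∧ (p1 → ¬p3 ∧ p1)   — eliminate →
≡ ¬p3 ∨ ¬(¬p3 ∨ p2) ∨ (¬(¬p3 ∧ p1) ∨ p1) ∧ (¬p1 ∨ ¬p3 ∧ p1)   — eliminate →
≡ ¬p3 ∨ ¬¬p3 ∧ ¬p2 ∨ (¬(¬p3 ∧ p1) ∨ p1) ∧ (¬p1 ∨ ¬p3 ∧ p1)   — De Morgan
≡ ¬p3 ∨ p3 ∧ ¬p2 ∨ (¬(¬p3 ∧ p1) ∨ p1) ∧ (¬p1 ∨ ¬p3 ∧ p1)   — double negation
≡ ¬p3 ∨ p3 ∧ ¬p2 ∨ (¬¬p3 ∨ ¬p1 ∨ p1) ∧ (¬p1 ∨ ¬p3 ∧ p1)   — De Morgan
≡ ¬p3 ∨ p3 ∧ ¬p2 ∨ (p3 ∨ ¬p1 ∨ p1) ∧ (¬p1 ∨ ¬p3 ∧ p1)   — double negation
≡ ¬p3 ∨ p3 ∧ ¬p2 ∨ p3 ∧ ¬p1 ∨ p3 ∧ ¬p3 ∧ p1 ∨ ¬p1 ∧ ¬p1 ∨ ¬p1 ∧ ¬p3 ∧ p1 ∨ p1 ∧ ¬p1 ∨ p1 ∧ ¬p3 ∧ p1   — distribute ∧ over ∨
≡ ¬p3 ∨ p3 ∧ ¬p2 ∨ ¬p1   — simplify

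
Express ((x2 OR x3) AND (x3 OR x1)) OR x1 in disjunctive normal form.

((x2 OR x3) AND (x3 OR x1)) OR x1
≡ (x2 AND x3) OR (x2 AND x1) OR (x3 AND x3) OR (x3 AND x1) OR x1   (distribute AND over OR)
≡ x3 OR x1   (simplify)

x3 OR x1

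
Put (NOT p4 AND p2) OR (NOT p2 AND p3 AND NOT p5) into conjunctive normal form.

(NOT p4 OR NOT p2) AND (NOT p4 OR p3) AND (NOT p4 OR NOT p5) AND (p2 OR p3) AND (p2 OR NOT p5)

(NOT p4 AND p2) OR (NOT p2 AND p3 AND NOT p5)
= (NOT p4 OR NOT p2) AND (NOT p4 OR p3) AND (NOT p4 OR NOT p5) AND (p2 OR NOT p2) AND (p2 OR p3) AND (p2 OR NOT p5)   [distribute OR over AND]
= (NOT p4 OR NOT p2) AND (NOT p4 OR p3) AND (NOT p4 OR NOT p5) AND (p2 OR p3) AND (p2 OR NOT p5)   [simplify]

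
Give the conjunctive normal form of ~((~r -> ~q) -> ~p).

(r | ~q) & p

~((~r -> ~q) -> ~p)
≡ ~(~(~r -> ~q) | ~p)   [eliminate ->]
≡ ~(~(~~r | ~q) | ~p)   [eliminate ->]
≡ ~~(~~r | ~q) & ~~p   [De Morgan]
≡ (~~r | ~q) & ~~p   [double negation]
≡ (r | ~q) & ~~p   [double negation]
≡ (r | ~q) & p   [double negation]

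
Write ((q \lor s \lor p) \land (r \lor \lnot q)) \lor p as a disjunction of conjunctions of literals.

((q \lor s \lor p) \land (r \lor \lnot q)) \lor p
≡ (q \land r) \lor (q \land \lnot q) \lor (s \land r) \lor (s \land \lnot q) \lor (p \land r) \lor (p \land \lnot q) \lor p   (distribute \land over \lor)
≡ (q \land r) \lor (s \land r) \lor (s \land \lnot q) \lor p   (simplify)

(q \land r) \lor (s \land r) \lor (s \land \lnot q) \lor p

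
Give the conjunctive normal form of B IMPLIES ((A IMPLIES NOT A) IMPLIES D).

B IMPLIES ((A IMPLIES NOT A) IMPLIES D)
= NOT B OR ((A IMPLIES NOT A) IMPLIES D)
= NOT B OR NOT (A IMPLIES NOT A) OR D
= NOT B OR NOT (NOT A OR NOT A) OR D
= NOT B OR (NOT NOT A AND NOT NOT A) OR D
= NOT B OR (A AND NOT NOT A) OR D
= NOT B OR (A AND A) OR D
= (NOT B OR A OR D) AND (NOT B OR A OR D)
= NOT B OR A OR D

NOT B OR A OR D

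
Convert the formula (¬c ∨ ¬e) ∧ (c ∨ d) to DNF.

(¬c ∨ ¬e) ∧ (c ∨ d)
≡ (¬c ∧ c) ∨ (¬c ∧ d) ∨ (¬e ∧ c) ∨ (¬e ∧ d)   [distribute ∧ over ∨]
≡ (¬c ∧ d) ∨ (¬e ∧ c) ∨ (¬e ∧ d)   [simplify]

(¬c ∧ d) ∨ (¬e ∧ c) ∨ (¬e ∧ d)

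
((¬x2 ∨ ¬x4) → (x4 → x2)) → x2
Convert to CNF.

((¬x2 ∨ ¬x4) → (x4 → x2)) → x2
≡ ¬((¬x2 ∨ ¬x4) → (x4 → x2)) ∨ x2   [eliminate →]
≡ ¬(¬(¬x2 ∨ ¬x4) ∨ (x4 → x2)) ∨ x2   [eliminate →]
≡ ¬(¬(¬x2 ∨ ¬x4) ∨ ¬x4 ∨ x2) ∨ x2   [eliminate →]
≡ (¬¬(¬x2 ∨ ¬x4) ∧ ¬¬x4 ∧ ¬x2) ∨ x2   [De Morgan]
≡ ((¬x2 ∨ ¬x4) ∧ ¬¬x4 ∧ ¬x2) ∨ x2   [double negation]
≡ ((¬x2 ∨ ¬x4) ∧ x4 ∧ ¬x2) ∨ x2   [double negation]
≡ (¬x2 ∨ ¬x4 ∨ x2) ∧ (x4 ∨ x2) ∧ (¬x2 ∨ x2)   [distribute ∨ over ∧]
≡ x4 ∨ x2   [simplify]

x4 ∨ x2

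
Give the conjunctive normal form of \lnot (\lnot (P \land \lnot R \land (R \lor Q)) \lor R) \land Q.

P \land \lnot R \land Q

\lnot (\lnot (P \land \lnot R \land (R \lor Q)) \lor R) \land Q
= \lnot \lnot (P \land \lnot R \land (R \lor Q)) \land \lnot R \land Q   (De Morgan)
= P \land \lnot R \land (R \lor Q) \land \lnot R \land Q   (double negation)
= P \land \lnot R \land Q   (simplify)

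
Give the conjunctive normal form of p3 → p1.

p3 → p1
≡ ¬p3 ∨ p1   (eliminate →)

¬p3 ∨ p1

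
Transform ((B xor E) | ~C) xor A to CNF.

(B | E | ~C | A) & (~B | ~E | ~C | A) & (~B | E | ~A) & (~E | B | ~A) & (C | ~A)

((B xor E) | ~C) xor A
≡ ((B xor E) | ~C | A) & ~(((B xor E) | ~C) & A)   [expand xor]
≡ (((B | E) & ~(B & E)) | ~C | A) & ~(((B xor E) | ~C) & A)   [expand xor]
≡ (((B | E) & ~(B & E)) | ~C | A) & ~((((B | E) & ~(B & E)) | ~C) & A)   [expand xor]
≡ (((B | E) & (~B | ~E)) | ~C | A) & ~((((B | E) & ~(B & E)) | ~C) & A)   [De Morgan]
≡ (((B | E) & (~B | ~E)) | ~C | A) & (~(((B | E) & ~(B & E)) | ~C) | ~A)   [De Morgan]
≡ (((B | E) & (~B | ~E)) | ~C | A) & ((~((B | E) & ~(B & E)) & ~~C) | ~A)   [De Morgan]
≡ (((B | E) & (~B | ~E)) | ~C | A) & (((~(B | E) | ~~(B & E)) & ~~C) | ~A)   [De Morgan]
≡ (((B | E) & (~B | ~E)) | ~C | A) & ((((~B & ~E) | ~~(B & E)) & ~~C) | ~A)   [De Morgan]
≡ (((B | E) & (~B | ~E)) | ~C | A) & ((((~B & ~E) | (B & E)) & ~~C) | ~A)   [double negation]
≡ (((B | E) & (~B | ~E)) | ~C | A) & ((((~B & ~E) | (B & E)) & C) | ~A)   [double negation]
≡ (B | E | ~C | A) & (~B | ~E | ~C | A) & (~B | B | ~A) & (~B | E | ~A) & (~E | B | ~A) & (~E | E | ~A) & (C | ~A)   [distribute | over &]
≡ (B | E | ~C | A) & (~B | ~E | ~C | A) & (~B | E | ~A) & (~E | B | ~A) & (C | ~A)   [simplify]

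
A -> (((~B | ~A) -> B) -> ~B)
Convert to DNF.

A -> (((~B | ~A) -> B) -> ~B)
= ~A | (((~B | ~A) -> B) -> ~B)   [eliminate ->]
= ~A | ~((~B | ~A) -> B) | ~B   [eliminate ->]
= ~A | ~(~(~B | ~A) | B) | ~B   [eliminate ->]
= ~A | (~~(~B | ~A) & ~B) | ~B   [De Morgan]
= ~A | ((~B | ~A) & ~B) | ~B   [double negation]
= ~A | (~B & ~B) | (~A & ~B) | ~B   [distribute & over |]
= ~A | ~B   [simplify]

~A | ~B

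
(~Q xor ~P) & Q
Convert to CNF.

(~Q | ~P) & Q

(~Q xor ~P) & Q
≡ (~Q | ~P) & ~(~Q & ~P) & Q   (expand xor)
≡ (~Q | ~P) & (~~Q | ~~P) & Q   (De Morgan)
≡ (~Q | ~P) & (Q | ~~P) & Q   (double negation)
≡ (~Q | ~P) & (Q | P) & Q   (double negation)
≡ (~Q | ~P) & Q   (simplify)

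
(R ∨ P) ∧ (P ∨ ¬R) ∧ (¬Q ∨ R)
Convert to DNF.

(R ∨ P) ∧ (P ∨ ¬R) ∧ (¬Q ∨ R)
≡ (R ∧ P ∧ ¬Q) ∨ (R ∧ P ∧ R) ∨ (R ∧ ¬R ∧ ¬Q) ∨ (R ∧ ¬R ∧ R) ∨ (P ∧ P ∧ ¬Q) ∨ (P ∧ P ∧ R) ∨ (P ∧ ¬R ∧ ¬Q) ∨ (P ∧ ¬R ∧ R)   [distribute ∧ over ∨]
≡ (R ∧ P) ∨ (P ∧ ¬Q)   [simplify]

(R ∧ P) ∨ (P ∧ ¬Q)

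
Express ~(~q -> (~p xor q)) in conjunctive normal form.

~q & (p | q)

~(~q -> (~p xor q))
≡ ~(~~q | (~p xor q))
≡ ~(~~q | ((~p | q) & ~(~p & q)))
≡ ~~~q & ~((~p | q) & ~(~p & q))
≡ ~q & ~((~p | q) & ~(~p & q))
≡ ~q & (~(~p | q) | ~~(~p & q))
≡ ~q & ((~~p & ~q) | ~~(~p & q))
≡ ~q & ((p & ~q) | ~~(~p & q))
≡ ~q & ((p & ~q) | (~p & q))
≡ ~q & (p | ~p) & (p | q) & (~q | ~p) & (~q | q)
≡ ~q & (p | q)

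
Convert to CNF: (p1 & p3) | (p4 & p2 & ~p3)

(p1 & p3) | (p4 & p2 & ~p3)
≡ (p1 | p4) & (p1 | p2) & (p1 | ~p3) & (p3 | p4) & (p3 | p2) & (p3 | ~p3)   [distribute | over &]
≡ (p1 | p4) & (p1 | p2) & (p1 | ~p3) & (p3 | p4) & (p3 | p2)   [simplify]

(p1 | p4) & (p1 | p2) & (p1 | ~p3) & (p3 | p4) & (p3 | p2)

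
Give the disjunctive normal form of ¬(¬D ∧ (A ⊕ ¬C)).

D ∨ (¬A ∧ C) ∨ (¬C ∧ A)

¬(¬D ∧ (A ⊕ ¬C))
≡ ¬(¬D ∧ ((A ∧ ¬¬C) ∨ (¬A ∧ ¬C)))   (expand ⊕)
≡ ¬¬D ∨ ¬((A ∧ ¬¬C) ∨ (¬A ∧ ¬C))   (De Morgan)
≡ D ∨ ¬((A ∧ ¬¬C) ∨ (¬A ∧ ¬C))   (double negation)
≡ D ∨ (¬(A ∧ ¬¬C) ∧ ¬(¬A ∧ ¬C))   (De Morgan)
≡ D ∨ ((¬A ∨ ¬¬¬C) ∧ ¬(¬A ∧ ¬C))   (De Morgan)
≡ D ∨ ((¬A ∨ ¬C) ∧ ¬(¬A ∧ ¬C))   (double negation)
≡ D ∨ ((¬A ∨ ¬C) ∧ (¬¬A ∨ ¬¬C))   (De Morgan)
≡ D ∨ ((¬A ∨ ¬C) ∧ (A ∨ ¬¬C))   (double negation)
≡ D ∨ ((¬A ∨ ¬C) ∧ (A ∨ C))   (double negation)
≡ D ∨ (¬A ∧ A) ∨ (¬A ∧ C) ∨ (¬C ∧ A) ∨ (¬C ∧ C)   (distribute ∧ over ∨)
≡ D ∨ (¬A ∧ C) ∨ (¬C ∧ A)   (simplify)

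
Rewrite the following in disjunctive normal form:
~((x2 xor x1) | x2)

~((x2 xor x1) | x2)
≡ ~((x2 & ~x1) | (~x2 & x1) | x2)   (expand xor)
≡ ~(x2 & ~x1) & ~(~x2 & x1) & ~x2   (De Morgan)
≡ (~x2 | ~~x1) & ~(~x2 & x1) & ~x2   (De Morgan)
≡ (~x2 | x1) & ~(~x2 & x1) & ~x2   (double negation)
≡ (~x2 | x1) & (~~x2 | ~x1) & ~x2   (De Morgan)
≡ (~x2 | x1) & (x2 | ~x1) & ~x2   (double negation)
≡ (~x2 & x2 & ~x2) | (~x2 & ~x1 & ~x2) | (x1 & x2 & ~x2) | (x1 & ~x1 & ~x2)   (distribute & over |)
≡ ~x2 & ~x1   (simplify)

~x2 & ~x1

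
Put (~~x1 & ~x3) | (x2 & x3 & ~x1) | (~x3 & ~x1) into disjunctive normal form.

(~~x1 & ~x3) | (x2 & x3 & ~x1) | (~x3 & ~x1)
≡ (x1 & ~x3) | (x2 & x3 & ~x1) | (~x3 & ~x1)   (double negation)

(x1 & ~x3) | (x2 & x3 & ~x1) | (~x3 & ~x1)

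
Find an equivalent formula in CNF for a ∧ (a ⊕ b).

a ∧ (¬a ∨ ¬b)

a ∧ (a ⊕ b)
≡ a ∧ (a ∨ b) ∧ ¬(a ∧ b)   [expand ⊕]
≡ a ∧ (a ∨ b) ∧ (¬a ∨ ¬b)   [De Morgan]
≡ a ∧ (¬a ∨ ¬b)   [simplify]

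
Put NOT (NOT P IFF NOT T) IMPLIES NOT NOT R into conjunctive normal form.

NOT (NOT P IFF NOT T) IMPLIES NOT NOT R
⇔ NOT NOT (NOT P IFF NOT T) OR NOT NOT R   [eliminate IMPLIES]
⇔ NOT NOT ((NOT P IMPLIES NOT T) AND (NOT T IMPLIES NOT P)) OR NOT NOT R   [eliminate IFF]
⇔ NOT NOT ((NOT NOT P OR NOT T) AND (NOT T IMPLIES NOT P)) OR NOT NOT R   [eliminate IMPLIES]
⇔ NOT NOT ((NOT NOT P OR NOT T) AND (NOT NOT T OR NOT P)) OR NOT NOT R   [eliminate IMPLIES]
⇔ ((NOT NOT P OR NOT T) AND (NOT NOT T OR NOT P)) OR NOT NOT R   [double negation]
⇔ ((P OR NOT T) AND (NOT NOT T OR NOT P)) OR NOT NOT R   [double negation]
⇔ ((P OR NOT T) AND (T OR NOT P)) OR NOT NOT R   [double negation]
⇔ ((P OR NOT T) AND (T OR NOT P)) OR R   [double negation]
⇔ (P OR NOT T OR R) AND (T OR NOT P OR R)   [distribute OR over AND]

(P OR NOT T OR R) AND (T OR NOT P OR R)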